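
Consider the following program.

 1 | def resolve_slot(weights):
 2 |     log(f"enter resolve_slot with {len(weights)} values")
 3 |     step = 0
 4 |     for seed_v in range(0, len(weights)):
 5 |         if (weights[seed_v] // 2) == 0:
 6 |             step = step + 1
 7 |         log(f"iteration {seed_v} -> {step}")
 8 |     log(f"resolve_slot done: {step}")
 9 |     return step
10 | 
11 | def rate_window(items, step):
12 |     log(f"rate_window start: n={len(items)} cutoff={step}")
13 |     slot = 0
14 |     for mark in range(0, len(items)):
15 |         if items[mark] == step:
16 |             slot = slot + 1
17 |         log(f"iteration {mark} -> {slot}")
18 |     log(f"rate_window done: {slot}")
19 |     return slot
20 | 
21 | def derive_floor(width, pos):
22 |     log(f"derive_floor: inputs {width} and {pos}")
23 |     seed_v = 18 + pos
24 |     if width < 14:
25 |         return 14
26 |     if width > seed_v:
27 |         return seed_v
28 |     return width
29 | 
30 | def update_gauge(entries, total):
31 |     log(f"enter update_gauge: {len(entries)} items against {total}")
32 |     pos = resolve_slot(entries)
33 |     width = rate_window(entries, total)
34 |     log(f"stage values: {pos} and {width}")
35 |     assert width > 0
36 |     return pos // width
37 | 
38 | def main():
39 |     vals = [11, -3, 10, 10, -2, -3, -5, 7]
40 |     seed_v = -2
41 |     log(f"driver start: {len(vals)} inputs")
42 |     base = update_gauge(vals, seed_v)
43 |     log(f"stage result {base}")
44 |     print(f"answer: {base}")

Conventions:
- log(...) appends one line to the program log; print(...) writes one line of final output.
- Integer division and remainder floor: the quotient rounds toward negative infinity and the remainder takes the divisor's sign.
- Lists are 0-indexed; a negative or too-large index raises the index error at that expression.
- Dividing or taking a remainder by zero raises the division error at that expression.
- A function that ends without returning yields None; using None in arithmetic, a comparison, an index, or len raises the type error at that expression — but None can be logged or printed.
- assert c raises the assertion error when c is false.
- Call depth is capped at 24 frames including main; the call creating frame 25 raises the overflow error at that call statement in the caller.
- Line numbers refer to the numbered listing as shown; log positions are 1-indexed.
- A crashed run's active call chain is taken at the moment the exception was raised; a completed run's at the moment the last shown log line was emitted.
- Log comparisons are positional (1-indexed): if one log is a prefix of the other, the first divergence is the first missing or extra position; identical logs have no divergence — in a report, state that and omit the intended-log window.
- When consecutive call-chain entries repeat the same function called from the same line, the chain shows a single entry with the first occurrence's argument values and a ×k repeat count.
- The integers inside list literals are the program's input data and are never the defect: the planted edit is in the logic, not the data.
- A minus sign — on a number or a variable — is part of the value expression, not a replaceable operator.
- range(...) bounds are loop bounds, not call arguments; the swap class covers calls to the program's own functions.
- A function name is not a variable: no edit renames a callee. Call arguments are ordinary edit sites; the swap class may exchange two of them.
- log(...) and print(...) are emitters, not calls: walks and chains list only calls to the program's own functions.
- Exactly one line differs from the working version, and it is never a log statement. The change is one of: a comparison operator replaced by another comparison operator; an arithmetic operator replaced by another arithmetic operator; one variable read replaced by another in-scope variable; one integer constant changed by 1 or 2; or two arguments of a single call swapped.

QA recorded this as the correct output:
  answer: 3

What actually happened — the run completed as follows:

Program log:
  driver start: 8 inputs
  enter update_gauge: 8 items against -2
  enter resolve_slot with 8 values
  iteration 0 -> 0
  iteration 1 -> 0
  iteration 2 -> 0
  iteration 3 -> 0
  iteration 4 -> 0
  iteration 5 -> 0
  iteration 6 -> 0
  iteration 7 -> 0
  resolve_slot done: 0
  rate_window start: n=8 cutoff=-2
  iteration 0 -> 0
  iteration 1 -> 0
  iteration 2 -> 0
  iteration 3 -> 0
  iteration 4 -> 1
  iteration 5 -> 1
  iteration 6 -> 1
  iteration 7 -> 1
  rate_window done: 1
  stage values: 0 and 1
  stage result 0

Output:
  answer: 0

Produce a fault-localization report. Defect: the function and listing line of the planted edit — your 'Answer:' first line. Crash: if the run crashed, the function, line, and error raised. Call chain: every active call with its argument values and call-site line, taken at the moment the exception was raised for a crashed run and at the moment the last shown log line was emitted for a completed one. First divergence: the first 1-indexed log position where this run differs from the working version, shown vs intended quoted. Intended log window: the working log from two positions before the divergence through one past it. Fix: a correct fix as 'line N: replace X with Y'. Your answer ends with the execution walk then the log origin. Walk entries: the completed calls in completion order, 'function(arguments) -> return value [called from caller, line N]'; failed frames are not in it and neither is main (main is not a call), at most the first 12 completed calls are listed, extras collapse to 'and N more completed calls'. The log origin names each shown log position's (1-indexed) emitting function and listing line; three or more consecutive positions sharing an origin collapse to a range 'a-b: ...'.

Answer: the defect is in resolve_slot at line 5.
Key observation: The log first diverges at position 6: the faulty run prints 'iteration 2 -> 0' where the working version prints 'iteration 2 -> 1'.
Call chain: main.
First divergence: position 6; shown 'iteration 2 -> 0' vs intended 'iteration 2 -> 1'.
Intended log window:
  4: iteration 0 -> 0
  5: iteration 1 -> 0
  6: iteration 2 -> 1
  7: iteration 3 -> 2
Execution walk:
  resolve_slot([11, -3, 10, 10, -2, -3, -5, 7]) -> 0  [called from update_gauge, line 32]
  rate_window([11, -3, 10, 10, -2, -3, -5, 7], -2) -> 1  [called from update_gauge, line 33]
  update_gauge([11, -3, 10, 10, -2, -3, -5, 7], -2) -> 0  [called from main, line 42]
Origin of each log line:
  1: logged in main at line 41
  2: logged in update_gauge at line 31
  3: logged in resolve_slot at line 2
  4-11: logged in resolve_slot at line 7
  12: logged in resolve_slot at line 8
  13: logged in rate_window at line 12
  14-21: logged in rate_window at line 17
  22: logged in rate_window at line 18
  23: logged in update_gauge at line 34
  24: logged in main at line 43
A correct fix: line 5: replace `//` with `%`.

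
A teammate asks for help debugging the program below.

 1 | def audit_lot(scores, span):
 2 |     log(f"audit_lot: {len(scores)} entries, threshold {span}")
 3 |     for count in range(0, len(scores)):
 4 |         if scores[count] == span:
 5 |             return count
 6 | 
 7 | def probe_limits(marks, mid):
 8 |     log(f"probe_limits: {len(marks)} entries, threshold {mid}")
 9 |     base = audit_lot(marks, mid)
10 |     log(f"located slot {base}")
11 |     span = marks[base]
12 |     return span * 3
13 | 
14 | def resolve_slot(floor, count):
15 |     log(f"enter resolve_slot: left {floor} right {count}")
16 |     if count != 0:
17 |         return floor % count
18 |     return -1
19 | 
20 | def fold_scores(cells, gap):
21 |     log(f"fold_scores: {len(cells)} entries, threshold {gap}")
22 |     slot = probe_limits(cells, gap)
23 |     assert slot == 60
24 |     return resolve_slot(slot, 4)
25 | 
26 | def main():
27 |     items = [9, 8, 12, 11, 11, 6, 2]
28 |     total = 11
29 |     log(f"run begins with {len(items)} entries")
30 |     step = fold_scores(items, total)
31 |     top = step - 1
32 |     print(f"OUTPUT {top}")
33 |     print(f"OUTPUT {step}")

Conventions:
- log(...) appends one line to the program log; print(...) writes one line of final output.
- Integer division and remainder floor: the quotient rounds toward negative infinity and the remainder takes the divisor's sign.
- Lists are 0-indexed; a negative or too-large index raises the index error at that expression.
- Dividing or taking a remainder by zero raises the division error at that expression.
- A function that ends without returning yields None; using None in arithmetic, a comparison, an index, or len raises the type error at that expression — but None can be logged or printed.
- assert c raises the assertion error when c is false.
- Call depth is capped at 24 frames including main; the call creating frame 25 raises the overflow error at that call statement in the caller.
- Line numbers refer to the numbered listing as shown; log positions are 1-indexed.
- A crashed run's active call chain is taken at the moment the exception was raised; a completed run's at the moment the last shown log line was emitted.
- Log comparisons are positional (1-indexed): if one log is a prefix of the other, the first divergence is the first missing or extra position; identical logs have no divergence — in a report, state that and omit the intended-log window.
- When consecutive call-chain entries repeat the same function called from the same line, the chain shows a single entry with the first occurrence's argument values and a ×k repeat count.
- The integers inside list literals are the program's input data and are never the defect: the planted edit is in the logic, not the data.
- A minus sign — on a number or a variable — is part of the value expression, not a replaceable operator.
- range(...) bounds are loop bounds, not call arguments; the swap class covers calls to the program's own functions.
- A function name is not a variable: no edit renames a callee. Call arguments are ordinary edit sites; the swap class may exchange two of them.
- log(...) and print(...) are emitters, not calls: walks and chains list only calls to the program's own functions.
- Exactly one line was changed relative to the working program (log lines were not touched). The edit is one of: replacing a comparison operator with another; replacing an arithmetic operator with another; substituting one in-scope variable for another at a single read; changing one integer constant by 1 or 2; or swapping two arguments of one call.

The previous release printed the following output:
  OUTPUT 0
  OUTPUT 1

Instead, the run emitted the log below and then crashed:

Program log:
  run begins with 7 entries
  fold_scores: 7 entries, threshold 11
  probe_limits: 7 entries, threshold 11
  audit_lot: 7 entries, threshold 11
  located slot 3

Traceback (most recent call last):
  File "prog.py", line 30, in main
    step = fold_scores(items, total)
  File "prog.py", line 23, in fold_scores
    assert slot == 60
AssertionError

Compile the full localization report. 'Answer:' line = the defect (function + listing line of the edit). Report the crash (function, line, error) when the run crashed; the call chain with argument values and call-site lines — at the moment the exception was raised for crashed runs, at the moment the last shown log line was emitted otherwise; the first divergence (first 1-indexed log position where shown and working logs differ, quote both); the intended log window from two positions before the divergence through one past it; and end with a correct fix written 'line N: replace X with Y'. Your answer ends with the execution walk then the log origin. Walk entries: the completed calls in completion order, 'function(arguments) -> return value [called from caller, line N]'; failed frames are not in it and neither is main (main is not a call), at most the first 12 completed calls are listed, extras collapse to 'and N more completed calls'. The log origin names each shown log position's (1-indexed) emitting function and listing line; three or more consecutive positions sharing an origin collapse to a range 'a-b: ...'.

Answer: the defect is in fold_scores at line 23.
Core observation: After 5 matching log lines the faulty run goes silent, while the working version continues with 'enter resolve_slot: left 33 right 4'.
Crash: fold_scores, line 23, AssertionError.
Call chain: main -> fold_scores([9, 8, 12, 11, 11, 6, 2], 11) (called at line 30).
First divergence: position 6 — the faulty run's log ends after 5 lines; the working version continues with 'enter resolve_slot: left 33 right 4'.
Intended log window:
  4: audit_lot: 7 entries, threshold 11
  5: located slot 3
  6: enter resolve_slot: left 33 right 4
Execution walk:
  audit_lot([9, 8, 12, 11, 11, 6, 2], 11) -> 3  [called from probe_limits, line 9]
  probe_limits([9, 8, 12, 11, 11, 6, 2], 11) -> 33  [called from fold_scores, line 22]
Log origins:
  1 — main, line 29
  2 — fold_scores, line 21
  3 — probe_limits, line 8
  4 — audit_lot, line 2
  5 — probe_limits, line 10
A correct fix: line 23: replace `==` with `<=`.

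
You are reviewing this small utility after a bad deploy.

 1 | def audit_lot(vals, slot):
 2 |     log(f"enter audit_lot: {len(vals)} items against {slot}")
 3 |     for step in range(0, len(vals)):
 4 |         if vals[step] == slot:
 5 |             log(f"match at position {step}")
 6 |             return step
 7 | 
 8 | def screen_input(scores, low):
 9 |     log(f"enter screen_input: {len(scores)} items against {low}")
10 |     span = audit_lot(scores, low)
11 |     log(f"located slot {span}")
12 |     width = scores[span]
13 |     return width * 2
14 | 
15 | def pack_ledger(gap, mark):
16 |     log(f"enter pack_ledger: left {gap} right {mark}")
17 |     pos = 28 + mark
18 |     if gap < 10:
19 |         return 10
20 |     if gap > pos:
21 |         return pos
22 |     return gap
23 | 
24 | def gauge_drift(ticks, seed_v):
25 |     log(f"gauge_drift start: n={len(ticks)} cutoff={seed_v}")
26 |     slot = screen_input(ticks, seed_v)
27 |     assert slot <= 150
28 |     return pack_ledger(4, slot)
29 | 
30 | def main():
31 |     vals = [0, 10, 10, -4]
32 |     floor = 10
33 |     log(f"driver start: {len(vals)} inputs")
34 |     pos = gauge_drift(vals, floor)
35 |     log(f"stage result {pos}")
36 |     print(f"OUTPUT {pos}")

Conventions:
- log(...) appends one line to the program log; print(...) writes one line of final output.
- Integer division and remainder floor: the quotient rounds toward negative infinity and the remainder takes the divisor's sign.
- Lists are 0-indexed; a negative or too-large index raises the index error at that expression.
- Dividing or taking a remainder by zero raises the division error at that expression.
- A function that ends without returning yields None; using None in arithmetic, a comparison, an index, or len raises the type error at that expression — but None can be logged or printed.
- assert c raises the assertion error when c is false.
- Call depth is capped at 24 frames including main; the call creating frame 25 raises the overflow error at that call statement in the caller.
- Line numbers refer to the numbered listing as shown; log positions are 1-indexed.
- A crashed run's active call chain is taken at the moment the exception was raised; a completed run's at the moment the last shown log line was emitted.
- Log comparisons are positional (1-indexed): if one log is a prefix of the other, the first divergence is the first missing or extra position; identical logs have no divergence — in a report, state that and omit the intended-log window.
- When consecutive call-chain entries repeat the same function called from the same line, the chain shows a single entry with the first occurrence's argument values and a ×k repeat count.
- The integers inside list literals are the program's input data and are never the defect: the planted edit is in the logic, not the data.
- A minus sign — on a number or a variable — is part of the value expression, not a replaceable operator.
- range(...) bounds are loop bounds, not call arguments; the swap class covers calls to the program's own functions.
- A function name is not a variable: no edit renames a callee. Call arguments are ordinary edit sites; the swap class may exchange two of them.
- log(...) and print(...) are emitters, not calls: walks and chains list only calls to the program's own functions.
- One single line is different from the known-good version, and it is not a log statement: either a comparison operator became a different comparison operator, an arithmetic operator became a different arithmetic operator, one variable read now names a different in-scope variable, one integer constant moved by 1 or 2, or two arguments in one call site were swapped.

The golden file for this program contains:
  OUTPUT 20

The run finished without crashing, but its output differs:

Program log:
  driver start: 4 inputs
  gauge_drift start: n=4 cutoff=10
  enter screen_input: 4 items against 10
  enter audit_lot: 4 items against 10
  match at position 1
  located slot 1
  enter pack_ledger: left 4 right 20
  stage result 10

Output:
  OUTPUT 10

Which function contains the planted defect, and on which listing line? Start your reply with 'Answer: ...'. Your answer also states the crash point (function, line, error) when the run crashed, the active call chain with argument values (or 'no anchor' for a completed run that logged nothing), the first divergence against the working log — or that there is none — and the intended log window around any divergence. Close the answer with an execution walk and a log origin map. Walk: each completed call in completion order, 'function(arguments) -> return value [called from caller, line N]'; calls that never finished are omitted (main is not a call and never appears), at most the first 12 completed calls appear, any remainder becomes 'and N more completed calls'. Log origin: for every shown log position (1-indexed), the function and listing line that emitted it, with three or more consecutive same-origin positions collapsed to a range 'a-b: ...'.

Answer: the defect is in gauge_drift at line 28.
Core observation: Log line 7 is where behavior first shows: 'enter pack_ledger: left 4 right 20' appears instead of 'enter pack_ledger: left 20 right 4'.
Call chain: main.
First divergence: position 7 — the shown line 'enter pack_ledger: left 4 right 20' should read 'enter pack_ledger: left 20 right 4'.
Intended log window:
  5: match at position 1
  6: located slot 1
  7: enter pack_ledger: left 20 right 4
  8: stage result 20
Execution walk:
  audit_lot([0, 10, 10, -4], 10) -> 1  [called from screen_input, line 10]
  screen_input([0, 10, 10, -4], 10) -> 20  [called from gauge_drift, line 26]
  pack_ledger(4, 20) -> 10  [called from gauge_drift, line 28]
  gauge_drift([0, 10, 10, -4], 10) -> 10  [called from main, line 34]
Log origin:
  1: logged in main at line 33
  2: logged in gauge_drift at line 25
  3: logged in screen_input at line 9
  4: logged in audit_lot at line 2
  5: logged in audit_lot at line 5
  6: logged in screen_input at line 11
  7: logged in pack_ledger at line 16
  8: logged in main at line 35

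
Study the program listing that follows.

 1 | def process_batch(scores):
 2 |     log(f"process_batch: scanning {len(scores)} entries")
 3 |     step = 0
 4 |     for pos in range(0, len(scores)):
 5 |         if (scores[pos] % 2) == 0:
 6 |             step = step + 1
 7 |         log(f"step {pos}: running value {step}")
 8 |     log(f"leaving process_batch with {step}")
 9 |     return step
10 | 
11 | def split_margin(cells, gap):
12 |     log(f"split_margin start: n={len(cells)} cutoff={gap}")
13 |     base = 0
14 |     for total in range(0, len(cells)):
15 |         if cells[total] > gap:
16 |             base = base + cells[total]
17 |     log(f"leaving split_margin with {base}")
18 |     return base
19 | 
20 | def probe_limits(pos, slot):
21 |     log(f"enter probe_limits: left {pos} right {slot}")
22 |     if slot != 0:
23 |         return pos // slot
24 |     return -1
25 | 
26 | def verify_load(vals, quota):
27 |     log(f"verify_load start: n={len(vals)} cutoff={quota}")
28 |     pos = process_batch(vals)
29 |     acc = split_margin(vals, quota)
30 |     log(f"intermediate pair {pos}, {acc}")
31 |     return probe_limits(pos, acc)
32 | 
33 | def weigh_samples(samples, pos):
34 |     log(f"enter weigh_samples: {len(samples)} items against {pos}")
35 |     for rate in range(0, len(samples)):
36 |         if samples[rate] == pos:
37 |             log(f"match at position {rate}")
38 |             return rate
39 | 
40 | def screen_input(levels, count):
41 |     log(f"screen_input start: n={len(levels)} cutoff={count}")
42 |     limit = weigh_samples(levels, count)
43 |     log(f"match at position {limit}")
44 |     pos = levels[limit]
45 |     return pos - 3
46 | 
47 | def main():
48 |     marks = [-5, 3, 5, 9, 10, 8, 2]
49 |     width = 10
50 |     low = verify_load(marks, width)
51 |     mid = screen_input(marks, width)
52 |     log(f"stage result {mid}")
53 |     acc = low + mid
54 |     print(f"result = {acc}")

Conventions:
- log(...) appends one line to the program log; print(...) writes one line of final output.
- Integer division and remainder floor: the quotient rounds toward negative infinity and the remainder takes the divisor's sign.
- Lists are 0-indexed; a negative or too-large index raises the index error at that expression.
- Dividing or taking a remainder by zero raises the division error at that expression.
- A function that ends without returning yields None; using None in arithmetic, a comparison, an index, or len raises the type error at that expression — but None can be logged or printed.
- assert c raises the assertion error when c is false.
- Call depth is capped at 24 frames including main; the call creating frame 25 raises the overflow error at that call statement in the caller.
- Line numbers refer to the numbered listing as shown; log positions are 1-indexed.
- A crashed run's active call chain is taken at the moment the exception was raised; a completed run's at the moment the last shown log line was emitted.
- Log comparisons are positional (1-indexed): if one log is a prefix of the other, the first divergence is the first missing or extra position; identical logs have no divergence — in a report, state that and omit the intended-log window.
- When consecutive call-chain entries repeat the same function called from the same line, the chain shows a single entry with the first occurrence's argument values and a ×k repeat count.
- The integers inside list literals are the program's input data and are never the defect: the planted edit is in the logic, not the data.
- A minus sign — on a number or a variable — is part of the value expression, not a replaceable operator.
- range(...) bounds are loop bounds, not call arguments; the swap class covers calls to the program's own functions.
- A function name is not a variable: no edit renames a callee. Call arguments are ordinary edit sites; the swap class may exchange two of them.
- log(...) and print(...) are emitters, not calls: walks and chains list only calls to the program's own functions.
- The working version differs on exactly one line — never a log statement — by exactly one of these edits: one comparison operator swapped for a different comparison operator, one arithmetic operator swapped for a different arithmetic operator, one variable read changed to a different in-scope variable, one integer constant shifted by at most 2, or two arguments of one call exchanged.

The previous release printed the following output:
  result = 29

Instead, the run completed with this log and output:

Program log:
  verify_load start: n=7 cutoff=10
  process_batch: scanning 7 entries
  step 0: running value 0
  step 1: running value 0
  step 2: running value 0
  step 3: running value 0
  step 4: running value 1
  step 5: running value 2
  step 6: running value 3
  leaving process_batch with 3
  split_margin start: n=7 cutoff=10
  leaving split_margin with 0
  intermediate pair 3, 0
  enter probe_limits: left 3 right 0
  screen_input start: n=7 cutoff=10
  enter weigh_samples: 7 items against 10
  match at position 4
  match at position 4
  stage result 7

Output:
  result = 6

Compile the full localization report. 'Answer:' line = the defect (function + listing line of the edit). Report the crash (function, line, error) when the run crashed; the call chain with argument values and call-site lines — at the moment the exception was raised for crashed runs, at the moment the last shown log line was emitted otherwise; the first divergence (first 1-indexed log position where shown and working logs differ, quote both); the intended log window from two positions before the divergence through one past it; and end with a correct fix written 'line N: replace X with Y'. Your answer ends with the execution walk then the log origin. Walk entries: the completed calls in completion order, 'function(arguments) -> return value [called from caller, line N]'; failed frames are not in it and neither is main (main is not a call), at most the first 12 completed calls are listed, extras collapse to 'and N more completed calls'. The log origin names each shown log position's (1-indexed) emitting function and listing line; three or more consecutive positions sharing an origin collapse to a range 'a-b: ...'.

Answer: the defect is in screen_input at line 45.
Key fact: Everything matches until log position 19, which reads 'stage result 7' in place of 'stage result 30'.
Call chain: main.
First divergence: at position 19 the run shows 'stage result 7' where the working version logs 'stage result 30'.
Intended log window:
  17: match at position 4
  18: match at position 4
  19: stage result 30
Execution walk:
  process_batch([-5, 3, 5, 9, 10, 8, 2]) -> 3  [called from verify_load, line 28]
  split_margin([-5, 3, 5, 9, 10, 8, 2], 10) -> 0  [called from verify_load, line 29]
  probe_limits(3, 0) -> -1  [called from verify_load, line 31]
  verify_load([-5, 3, 5, 9, 10, 8, 2], 10) -> -1  [called from main, line 50]
  weigh_samples([-5, 3, 5, 9, 10, 8, 2], 10) -> 4  [called from screen_input, line 42]
  screen_input([-5, 3, 5, 9, 10, 8, 2], 10) -> 7  [called from main, line 51]
Log origin:
  1: logged in verify_load at line 27
  2: logged in process_batch at line 2
  3-9: logged in process_batch at line 7
  10: logged in process_batch at line 8
  11: logged in split_margin at line 12
  12: logged in split_margin at line 17
  13: logged in verify_load at line 30
  14: logged in probe_limits at line 21
  15: logged in screen_input at line 41
  16: logged in weigh_samples at line 34
  17: logged in weigh_samples at line 37
  18: logged in screen_input at line 43
  19: logged in main at line 52
A correct fix: line 45: replace `-` with `*`.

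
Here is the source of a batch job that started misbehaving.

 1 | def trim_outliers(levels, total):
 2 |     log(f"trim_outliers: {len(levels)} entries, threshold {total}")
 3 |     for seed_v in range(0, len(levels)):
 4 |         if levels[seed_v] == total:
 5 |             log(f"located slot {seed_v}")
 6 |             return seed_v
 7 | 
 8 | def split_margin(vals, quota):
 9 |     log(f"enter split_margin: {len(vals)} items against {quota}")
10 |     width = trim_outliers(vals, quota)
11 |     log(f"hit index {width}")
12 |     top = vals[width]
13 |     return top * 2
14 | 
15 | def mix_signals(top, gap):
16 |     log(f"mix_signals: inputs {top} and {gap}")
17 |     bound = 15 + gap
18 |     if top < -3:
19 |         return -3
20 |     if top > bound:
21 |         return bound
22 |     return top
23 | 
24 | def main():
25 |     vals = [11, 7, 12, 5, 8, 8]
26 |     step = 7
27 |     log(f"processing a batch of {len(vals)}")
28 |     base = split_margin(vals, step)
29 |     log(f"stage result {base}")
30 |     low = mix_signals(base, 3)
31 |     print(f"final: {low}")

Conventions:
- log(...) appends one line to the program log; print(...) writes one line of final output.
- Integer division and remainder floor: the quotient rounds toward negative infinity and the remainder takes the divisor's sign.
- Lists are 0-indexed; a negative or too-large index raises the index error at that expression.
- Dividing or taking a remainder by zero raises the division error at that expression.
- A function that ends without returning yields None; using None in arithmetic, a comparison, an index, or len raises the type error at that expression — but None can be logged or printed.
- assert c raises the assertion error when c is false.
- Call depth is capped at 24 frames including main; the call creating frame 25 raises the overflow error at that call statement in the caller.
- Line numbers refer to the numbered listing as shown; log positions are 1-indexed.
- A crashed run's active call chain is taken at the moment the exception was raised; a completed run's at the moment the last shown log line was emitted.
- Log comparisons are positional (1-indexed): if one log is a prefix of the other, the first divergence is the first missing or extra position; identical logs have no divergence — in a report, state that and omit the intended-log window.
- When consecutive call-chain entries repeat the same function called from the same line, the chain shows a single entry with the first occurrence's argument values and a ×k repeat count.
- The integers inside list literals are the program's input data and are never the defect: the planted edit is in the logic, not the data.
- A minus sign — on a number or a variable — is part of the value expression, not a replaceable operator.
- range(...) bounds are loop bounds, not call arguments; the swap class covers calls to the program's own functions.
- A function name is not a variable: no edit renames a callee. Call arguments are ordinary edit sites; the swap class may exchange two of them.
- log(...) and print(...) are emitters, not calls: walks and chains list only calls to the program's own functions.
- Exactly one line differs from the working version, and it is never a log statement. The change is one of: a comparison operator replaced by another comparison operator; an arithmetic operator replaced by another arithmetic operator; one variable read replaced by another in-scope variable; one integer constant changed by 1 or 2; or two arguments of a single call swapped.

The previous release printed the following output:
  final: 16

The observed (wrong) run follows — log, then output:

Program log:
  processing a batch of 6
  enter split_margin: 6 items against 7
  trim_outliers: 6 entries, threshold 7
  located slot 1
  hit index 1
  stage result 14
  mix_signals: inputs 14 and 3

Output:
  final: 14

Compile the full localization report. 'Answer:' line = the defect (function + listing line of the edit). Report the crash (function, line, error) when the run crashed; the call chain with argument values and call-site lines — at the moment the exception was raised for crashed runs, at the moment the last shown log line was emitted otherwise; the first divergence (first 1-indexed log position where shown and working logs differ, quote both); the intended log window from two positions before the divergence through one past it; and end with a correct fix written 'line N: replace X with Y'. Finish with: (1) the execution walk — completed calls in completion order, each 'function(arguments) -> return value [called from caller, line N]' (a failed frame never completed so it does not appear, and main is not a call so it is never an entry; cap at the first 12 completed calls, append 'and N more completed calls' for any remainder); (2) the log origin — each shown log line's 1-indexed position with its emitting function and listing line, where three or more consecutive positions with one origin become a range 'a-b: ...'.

Answer: the defect is in main at line 26.
Key fact: The earliest visible damage is log position 2 — 'enter split_margin: 6 items against 7' rather than the intended 'enter split_margin: 6 items against 8'.
Call chain: main -> mix_signals(14, 3) (called at line 30).
First divergence: at position 2 the run shows 'enter split_margin: 6 items against 7' where the working version logs 'enter split_margin: 6 items against 8'.
Intended log window:
  1: processing a batch of 6
  2: enter split_margin: 6 items against 8
  3: trim_outliers: 6 entries, threshold 8
Execution walk:
  trim_outliers([11, 7, 12, 5, 8, 8], 7) -> 1  [called from split_margin, line 10]
  split_margin([11, 7, 12, 5, 8, 8], 7) -> 14  [called from main, line 28]
  mix_signals(14, 3) -> 14  [called from main, line 30]
Origin of each log line:
  1: emitted by main (line 27)
  2: emitted by split_margin (line 9)
  3: emitted by trim_outliers (line 2)
  4: emitted by trim_outliers (line 5)
  5: emitted by split_margin (line 11)
  6: emitted by main (line 29)
  7: emitted by mix_signals (line 16)
A correct fix: line 26: replace `7` with `8`.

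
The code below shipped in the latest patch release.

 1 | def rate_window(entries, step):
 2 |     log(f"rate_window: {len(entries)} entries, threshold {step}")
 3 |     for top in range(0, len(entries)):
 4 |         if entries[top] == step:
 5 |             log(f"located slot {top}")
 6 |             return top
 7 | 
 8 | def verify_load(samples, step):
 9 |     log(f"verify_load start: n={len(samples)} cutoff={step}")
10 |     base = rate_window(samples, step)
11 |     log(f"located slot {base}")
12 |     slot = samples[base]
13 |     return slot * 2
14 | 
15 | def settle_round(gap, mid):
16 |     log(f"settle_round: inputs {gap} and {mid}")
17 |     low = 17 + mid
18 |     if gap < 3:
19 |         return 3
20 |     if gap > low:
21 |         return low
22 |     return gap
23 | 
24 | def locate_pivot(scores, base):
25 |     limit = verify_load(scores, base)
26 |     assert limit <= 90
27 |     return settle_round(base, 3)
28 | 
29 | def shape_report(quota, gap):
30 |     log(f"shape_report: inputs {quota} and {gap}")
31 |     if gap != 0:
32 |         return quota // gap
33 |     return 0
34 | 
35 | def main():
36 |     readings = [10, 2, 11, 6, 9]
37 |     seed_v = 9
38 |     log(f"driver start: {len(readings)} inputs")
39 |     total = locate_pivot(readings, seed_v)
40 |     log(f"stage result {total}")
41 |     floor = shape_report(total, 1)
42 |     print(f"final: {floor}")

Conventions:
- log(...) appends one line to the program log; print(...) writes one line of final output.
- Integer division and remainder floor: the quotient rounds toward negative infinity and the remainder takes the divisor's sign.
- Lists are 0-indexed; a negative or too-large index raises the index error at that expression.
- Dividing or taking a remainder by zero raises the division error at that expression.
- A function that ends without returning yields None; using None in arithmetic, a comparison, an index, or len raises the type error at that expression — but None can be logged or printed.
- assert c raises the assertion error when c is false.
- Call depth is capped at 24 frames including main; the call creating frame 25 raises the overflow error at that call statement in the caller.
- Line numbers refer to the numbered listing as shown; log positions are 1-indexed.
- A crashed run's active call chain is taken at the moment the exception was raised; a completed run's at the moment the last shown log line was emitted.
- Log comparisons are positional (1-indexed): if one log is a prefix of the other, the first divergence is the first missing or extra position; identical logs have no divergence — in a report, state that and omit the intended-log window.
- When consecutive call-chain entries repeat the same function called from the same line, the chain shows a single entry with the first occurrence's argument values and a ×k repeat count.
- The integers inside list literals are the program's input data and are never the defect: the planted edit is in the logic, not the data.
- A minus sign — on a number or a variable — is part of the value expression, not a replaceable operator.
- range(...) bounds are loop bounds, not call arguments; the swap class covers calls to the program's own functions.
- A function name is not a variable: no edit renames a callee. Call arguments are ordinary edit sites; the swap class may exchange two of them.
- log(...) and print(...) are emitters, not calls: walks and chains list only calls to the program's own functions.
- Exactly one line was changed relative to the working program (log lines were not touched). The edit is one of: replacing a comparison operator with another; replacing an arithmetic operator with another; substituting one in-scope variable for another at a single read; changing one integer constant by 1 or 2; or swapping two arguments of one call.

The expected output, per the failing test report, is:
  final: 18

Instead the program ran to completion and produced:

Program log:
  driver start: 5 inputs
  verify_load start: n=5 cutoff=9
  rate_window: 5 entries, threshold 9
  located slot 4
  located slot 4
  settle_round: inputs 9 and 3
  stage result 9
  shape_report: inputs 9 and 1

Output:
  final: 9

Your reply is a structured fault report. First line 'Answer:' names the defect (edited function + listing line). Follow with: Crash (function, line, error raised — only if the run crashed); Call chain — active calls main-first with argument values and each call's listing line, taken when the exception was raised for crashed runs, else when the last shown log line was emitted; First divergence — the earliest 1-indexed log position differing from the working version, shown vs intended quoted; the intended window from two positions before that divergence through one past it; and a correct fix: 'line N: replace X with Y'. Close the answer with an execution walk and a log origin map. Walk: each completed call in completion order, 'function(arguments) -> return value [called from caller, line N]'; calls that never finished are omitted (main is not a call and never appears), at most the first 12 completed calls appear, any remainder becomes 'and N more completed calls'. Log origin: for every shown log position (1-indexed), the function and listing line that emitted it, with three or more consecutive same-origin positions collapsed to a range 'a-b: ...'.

Answer: the defect is in locate_pivot at line 27.
Key fact: Log line 6 is where behavior first shows: 'settle_round: inputs 9 and 3' appears instead of 'settle_round: inputs 18 and 3'.
Call chain: main -> shape_report(9, 1) (called at line 41).
First divergence: position 6 — shown 'settle_round: inputs 9 and 3', intended 'settle_round: inputs 18 and 3'.
Intended log window:
  4: located slot 4
  5: located slot 4
  6: settle_round: inputs 18 and 3
  7: stage result 18
Execution walk:
  rate_window([10, 2, 11, 6, 9], 9) -> 4  [called from verify_load, line 10]
  verify_load([10, 2, 11, 6, 9], 9) -> 18  [called from locate_pivot, line 25]
  settle_round(9, 3) -> 9  [called from locate_pivot, line 27]
  locate_pivot([10, 2, 11, 6, 9], 9) -> 9  [called from main, line 39]
  shape_report(9, 1) -> 9  [called from main, line 41]
Log origin:
  1: from main, line 38
  2: from verify_load, line 9
  3: from rate_window, line 2
  4: from rate_window, line 5
  5: from verify_load, line 11
  6: from settle_round, line 16
  7: from main, line 40
  8: from shape_report, line 30
A correct fix: line 27: replace `base` with `limit`.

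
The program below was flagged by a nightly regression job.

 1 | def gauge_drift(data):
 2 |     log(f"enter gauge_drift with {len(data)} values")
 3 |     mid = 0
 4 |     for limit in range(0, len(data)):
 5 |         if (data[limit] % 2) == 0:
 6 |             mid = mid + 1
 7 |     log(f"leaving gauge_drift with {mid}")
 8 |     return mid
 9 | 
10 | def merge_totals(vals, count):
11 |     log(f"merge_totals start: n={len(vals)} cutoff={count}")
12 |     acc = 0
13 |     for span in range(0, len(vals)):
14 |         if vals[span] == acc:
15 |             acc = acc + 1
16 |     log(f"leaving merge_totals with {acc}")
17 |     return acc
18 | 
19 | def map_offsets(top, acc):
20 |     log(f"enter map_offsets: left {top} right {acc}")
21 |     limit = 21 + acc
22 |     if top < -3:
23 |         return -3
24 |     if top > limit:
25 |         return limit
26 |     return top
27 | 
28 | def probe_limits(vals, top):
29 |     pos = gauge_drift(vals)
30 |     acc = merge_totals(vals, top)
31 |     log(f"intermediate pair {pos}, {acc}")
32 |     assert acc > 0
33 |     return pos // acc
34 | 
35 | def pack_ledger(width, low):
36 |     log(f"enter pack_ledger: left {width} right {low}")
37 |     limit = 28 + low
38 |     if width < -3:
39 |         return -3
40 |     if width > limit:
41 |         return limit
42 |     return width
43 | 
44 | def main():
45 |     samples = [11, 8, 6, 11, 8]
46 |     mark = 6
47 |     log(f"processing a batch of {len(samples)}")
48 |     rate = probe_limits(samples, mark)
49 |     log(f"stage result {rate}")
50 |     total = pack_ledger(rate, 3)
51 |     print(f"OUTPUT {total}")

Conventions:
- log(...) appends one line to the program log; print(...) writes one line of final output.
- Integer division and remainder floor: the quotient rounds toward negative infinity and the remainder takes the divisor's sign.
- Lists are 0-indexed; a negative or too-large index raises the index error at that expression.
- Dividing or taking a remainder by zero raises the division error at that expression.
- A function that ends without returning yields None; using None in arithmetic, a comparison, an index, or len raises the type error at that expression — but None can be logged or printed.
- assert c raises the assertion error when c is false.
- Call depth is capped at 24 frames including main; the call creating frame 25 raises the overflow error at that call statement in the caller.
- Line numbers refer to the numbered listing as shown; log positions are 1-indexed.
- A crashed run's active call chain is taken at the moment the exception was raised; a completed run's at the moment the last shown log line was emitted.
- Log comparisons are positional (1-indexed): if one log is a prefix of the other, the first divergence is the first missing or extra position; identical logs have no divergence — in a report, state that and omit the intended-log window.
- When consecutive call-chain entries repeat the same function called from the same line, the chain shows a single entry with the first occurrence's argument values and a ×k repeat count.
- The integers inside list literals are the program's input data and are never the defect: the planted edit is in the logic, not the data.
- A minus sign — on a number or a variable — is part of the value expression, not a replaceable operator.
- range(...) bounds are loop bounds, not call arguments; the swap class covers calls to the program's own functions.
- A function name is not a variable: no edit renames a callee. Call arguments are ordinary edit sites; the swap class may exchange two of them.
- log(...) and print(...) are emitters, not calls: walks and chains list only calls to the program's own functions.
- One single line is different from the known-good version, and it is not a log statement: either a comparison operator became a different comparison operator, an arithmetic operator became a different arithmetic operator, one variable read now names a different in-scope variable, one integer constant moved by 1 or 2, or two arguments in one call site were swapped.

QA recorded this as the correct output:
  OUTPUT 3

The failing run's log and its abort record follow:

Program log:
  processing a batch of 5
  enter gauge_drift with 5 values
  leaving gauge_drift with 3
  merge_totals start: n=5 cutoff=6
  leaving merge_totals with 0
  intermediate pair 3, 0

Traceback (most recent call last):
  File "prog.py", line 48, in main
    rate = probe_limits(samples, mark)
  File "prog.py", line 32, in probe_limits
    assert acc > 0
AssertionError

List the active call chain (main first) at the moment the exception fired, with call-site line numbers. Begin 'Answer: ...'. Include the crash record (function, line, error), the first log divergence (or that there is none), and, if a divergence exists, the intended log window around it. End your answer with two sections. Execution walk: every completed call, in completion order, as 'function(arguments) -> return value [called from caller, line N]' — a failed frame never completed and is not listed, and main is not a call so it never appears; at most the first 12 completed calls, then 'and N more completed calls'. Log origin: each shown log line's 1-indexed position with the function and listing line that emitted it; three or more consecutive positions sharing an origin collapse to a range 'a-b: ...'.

Answer: main -> probe_limits (called at line 48).
Key observation: Log line 5 is where behavior first shows: 'leaving merge_totals with 0' appears instead of 'leaving merge_totals with 1'.
Crash: probe_limits, line 32, AssertionError.
First divergence: position 5; shown 'leaving merge_totals with 0' vs intended 'leaving merge_totals with 1'.
Intended log window:
  3: leaving gauge_drift with 3
  4: merge_totals start: n=5 cutoff=6
  5: leaving merge_totals with 1
  6: intermediate pair 3, 1
Execution walk:
  gauge_drift([11, 8, 6, 11, 8]) -> 3  [called from probe_limits, line 29]
  merge_totals([11, 8, 6, 11, 8], 6) -> 0  [called from probe_limits, line 30]
Log origins:
  1 — main, line 47
  2 — gauge_drift, line 2
  3 — gauge_drift, line 7
  4 — merge_totals, line 11
  5 — merge_totals, line 16
  6 — probe_limits, line 31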